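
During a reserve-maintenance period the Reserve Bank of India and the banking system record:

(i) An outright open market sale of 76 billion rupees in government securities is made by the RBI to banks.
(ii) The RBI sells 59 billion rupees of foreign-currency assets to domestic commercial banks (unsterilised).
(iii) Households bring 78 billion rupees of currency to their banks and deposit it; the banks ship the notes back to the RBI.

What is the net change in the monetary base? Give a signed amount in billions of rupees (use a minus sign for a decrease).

-135 billion

RBI balance sheet:
  Assets:      Securities −76B, Foreign assets −59B
  Liabilities: Bank reserves −57B, Currency in circulation −78B
Monetary base = currency + reserves: −78B + (−57B) = -135 billion.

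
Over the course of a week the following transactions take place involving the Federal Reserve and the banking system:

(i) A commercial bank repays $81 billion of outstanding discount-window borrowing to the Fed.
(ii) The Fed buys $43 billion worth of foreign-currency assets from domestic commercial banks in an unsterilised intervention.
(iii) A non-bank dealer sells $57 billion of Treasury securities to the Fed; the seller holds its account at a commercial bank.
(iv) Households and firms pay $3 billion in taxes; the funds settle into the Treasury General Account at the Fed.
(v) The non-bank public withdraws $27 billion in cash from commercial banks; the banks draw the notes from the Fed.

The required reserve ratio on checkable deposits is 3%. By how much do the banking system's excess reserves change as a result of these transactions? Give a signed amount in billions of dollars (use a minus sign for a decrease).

Discount-window repayment $81 billion: reserves −$81B, deposits 0.
FX purchase $43 billion: reserves +$43B, deposits 0.
Asset purchase (from non-banks) $57 billion: reserves +$57B, deposits +$57B.
Government account inflow $3 billion: reserves −$3B, deposits −$3B.
Currency withdrawal $27 billion: reserves −$27B, deposits −$27B.
Totals: Δreserves = −$11B, Δdeposits = +$27B.
Δrequired reserves = 3% × +$27B = +$0.81B.
Δexcess reserves = Δreserves − Δrequired = −$11B − (+$0.81B) = -$11.81 billion.

-$11.81 billion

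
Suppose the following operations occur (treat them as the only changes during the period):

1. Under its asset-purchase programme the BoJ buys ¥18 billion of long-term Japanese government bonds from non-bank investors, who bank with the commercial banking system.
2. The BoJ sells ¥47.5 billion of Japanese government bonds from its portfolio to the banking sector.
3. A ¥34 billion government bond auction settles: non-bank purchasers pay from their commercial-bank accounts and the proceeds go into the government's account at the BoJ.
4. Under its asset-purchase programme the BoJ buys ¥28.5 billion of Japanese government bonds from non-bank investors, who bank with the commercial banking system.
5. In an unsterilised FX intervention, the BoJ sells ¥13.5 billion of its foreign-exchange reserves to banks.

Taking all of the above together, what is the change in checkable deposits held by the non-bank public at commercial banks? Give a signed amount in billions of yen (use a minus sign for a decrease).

Asset purchase (from non-banks) ¥18 billion: non-bank counterparties' bank balances rise → +¥18B.
OMO sale (to banks) ¥47.5 billion: the counterparty is a bank, so public deposits are unchanged → 0.
Government account inflow ¥34 billion: non-bank counterparties' bank balances fall → −¥34B.
Asset purchase (from non-banks) ¥28.5 billion: non-bank counterparties' bank balances rise → +¥28.5B.
FX sale ¥13.5 billion: the counterparty is a bank, so public deposits are unchanged → 0.
Net: 18 + 0 − 34 + 28.5 + 0 = +¥12.5 billion.

+¥12.5 billion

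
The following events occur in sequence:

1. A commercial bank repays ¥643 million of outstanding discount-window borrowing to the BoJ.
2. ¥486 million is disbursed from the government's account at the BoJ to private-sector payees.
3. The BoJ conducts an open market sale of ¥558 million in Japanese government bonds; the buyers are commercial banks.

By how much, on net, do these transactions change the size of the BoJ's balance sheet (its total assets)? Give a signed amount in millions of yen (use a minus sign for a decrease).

BoJ balance sheet:
  Assets:      Securities −¥558M, Loans to banks −¥643M
  Liabilities: Bank reserves −¥715M, Government deposits −¥486M
Change in total BoJ assets = -¥1201 million.

-¥1201 million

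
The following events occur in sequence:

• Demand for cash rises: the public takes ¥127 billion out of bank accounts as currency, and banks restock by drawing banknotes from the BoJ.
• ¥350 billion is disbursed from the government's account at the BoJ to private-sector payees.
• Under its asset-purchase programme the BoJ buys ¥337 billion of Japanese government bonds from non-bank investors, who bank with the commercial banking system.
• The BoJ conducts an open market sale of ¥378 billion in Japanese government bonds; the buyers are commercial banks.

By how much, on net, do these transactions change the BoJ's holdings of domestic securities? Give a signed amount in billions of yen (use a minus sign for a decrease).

BoJ balance sheet:
  Assets:      Securities −¥41B
  Liabilities: Bank reserves +¥182B, Currency in circulation +¥127B, Government deposits −¥350B
So the change in the BoJ's holdings of domestic securities is -¥41 billion.

-¥41 billion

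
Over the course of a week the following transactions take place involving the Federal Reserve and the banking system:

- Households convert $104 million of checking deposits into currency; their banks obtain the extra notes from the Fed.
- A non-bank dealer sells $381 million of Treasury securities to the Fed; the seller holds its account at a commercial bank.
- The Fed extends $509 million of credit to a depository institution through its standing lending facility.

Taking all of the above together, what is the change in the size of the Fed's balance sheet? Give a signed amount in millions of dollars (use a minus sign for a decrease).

+$890 million

Currency withdrawal $104 million: only the composition of liabilities changes → 0.
Asset purchase (from non-banks) $381 million: a Fed asset is acquired → +$381M.
Discount-window loan $509 million: a Fed asset is acquired → +$509M.
Net: 0 + 381 + 509 = +$890 million.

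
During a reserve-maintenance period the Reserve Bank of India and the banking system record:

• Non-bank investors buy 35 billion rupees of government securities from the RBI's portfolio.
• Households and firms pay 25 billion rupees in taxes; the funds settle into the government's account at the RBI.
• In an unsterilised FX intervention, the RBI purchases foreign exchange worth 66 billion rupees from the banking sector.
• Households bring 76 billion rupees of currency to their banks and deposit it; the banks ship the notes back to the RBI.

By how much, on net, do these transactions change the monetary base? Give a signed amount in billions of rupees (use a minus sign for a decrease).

RBI balance sheet:
  Assets:      Securities −35B, Foreign assets +66B
  Liabilities: Bank reserves +82B, Currency in circulation −76B, Government deposits +25B
Monetary base = currency + reserves: −76B + (+82B) = +6 billion.

+6 billion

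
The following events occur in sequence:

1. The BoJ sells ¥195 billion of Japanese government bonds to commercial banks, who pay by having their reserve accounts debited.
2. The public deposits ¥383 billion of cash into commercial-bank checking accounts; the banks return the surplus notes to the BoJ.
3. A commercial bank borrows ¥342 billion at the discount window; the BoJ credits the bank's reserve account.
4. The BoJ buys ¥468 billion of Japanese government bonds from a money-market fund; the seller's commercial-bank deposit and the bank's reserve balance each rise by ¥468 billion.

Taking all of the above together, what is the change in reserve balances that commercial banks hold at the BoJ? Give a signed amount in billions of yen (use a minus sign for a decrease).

+¥998 billion

OMO sale (to banks) ¥195 billion: the buying banks pay out of their reserve balances → −¥195B.
Currency deposit ¥383 billion: returned notes are swapped for reserve credit → +¥383B.
Discount-window loan ¥342 billion: the loan is credited to the bank's reserve account → +¥342B.
Asset purchase (from non-banks) ¥468 billion: the BoJ pays by crediting reserve accounts → +¥468B.
Net: −195 + 383 + 342 + 468 = +¥998 billion.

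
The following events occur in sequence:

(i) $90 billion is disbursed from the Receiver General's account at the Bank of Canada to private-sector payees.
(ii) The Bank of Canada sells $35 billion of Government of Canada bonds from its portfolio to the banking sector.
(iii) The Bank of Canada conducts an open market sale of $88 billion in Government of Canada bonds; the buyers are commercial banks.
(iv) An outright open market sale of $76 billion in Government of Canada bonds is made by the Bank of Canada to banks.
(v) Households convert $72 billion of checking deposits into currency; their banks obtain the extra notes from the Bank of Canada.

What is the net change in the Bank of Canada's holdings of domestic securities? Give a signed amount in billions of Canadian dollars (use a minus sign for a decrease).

Government spending $90 billion: the Bank of Canada's securities portfolio is untouched → 0.
OMO sale (to banks) $35 billion: securities removed from the Bank of Canada's portfolio → −$35B.
OMO sale (to banks) $88 billion: securities removed from the Bank of Canada's portfolio → −$88B.
OMO sale (to banks) $76 billion: securities removed from the Bank of Canada's portfolio → −$76B.
Currency withdrawal $72 billion: the Bank of Canada's securities portfolio is untouched → 0.
Net: 0 − 35 − 88 − 76 + 0 = -$199 billion.

-$199 billion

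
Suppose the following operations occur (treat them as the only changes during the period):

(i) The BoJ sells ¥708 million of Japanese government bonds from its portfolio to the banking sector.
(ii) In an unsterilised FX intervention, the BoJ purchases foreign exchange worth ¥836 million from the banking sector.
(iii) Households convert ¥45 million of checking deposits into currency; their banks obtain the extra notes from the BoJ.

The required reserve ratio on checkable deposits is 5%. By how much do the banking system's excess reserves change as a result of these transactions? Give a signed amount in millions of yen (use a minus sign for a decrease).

+¥85.25 million

OMO sale (to banks) ¥708 million: reserves −¥708M, deposits 0.
FX purchase ¥836 million: reserves +¥836M, deposits 0.
Currency withdrawal ¥45 million: reserves −¥45M, deposits −¥45M.
Totals: Δreserves = +¥83M, Δdeposits = −¥45M.
Δrequired reserves = 5% × −¥45M = −¥2.25M.
Δexcess reserves = Δreserves − Δrequired = +¥83M − (−¥2.25M) = +¥85.25 million.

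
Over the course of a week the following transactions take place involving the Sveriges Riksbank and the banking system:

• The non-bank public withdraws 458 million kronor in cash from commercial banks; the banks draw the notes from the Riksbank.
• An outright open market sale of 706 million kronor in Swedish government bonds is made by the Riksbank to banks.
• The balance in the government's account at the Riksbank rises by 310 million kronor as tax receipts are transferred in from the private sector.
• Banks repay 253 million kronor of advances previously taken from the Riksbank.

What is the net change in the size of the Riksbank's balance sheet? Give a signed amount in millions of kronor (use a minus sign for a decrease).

-959 million

Riksbank balance sheet:
  Assets:      Securities −706M, Loans to banks −253M
  Liabilities: Bank reserves −1727M, Currency in circulation +458M, Government deposits +310M
Change in total Riksbank assets = -959 million.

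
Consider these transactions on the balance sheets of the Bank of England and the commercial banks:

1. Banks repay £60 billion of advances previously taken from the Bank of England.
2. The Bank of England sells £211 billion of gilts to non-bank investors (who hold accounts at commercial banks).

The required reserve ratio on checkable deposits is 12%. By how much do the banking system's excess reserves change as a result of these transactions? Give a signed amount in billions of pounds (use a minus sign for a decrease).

Discount-window repayment £60 billion: reserves −£60B, deposits 0.
Asset sale (to non-banks) £211 billion: reserves −£211B, deposits −£211B.
Totals: Δreserves = −£271B, Δdeposits = −£211B.
Δrequired reserves = 12% × −£211B = −£25.32B.
Δexcess reserves = Δreserves − Δrequired = −£271B − (−£25.32B) = -£245.68 billion.

-£245.68 billion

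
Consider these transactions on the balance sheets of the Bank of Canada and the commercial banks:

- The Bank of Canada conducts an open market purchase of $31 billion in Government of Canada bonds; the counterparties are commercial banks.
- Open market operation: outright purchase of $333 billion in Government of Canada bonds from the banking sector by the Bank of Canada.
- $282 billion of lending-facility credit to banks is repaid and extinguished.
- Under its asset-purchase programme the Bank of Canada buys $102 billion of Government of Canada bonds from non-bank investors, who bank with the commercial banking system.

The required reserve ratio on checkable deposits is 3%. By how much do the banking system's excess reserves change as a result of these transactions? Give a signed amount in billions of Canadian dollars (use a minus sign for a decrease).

OMO purchase (from banks) $31 billion: reserves +$31B, deposits 0.
OMO purchase (from banks) $333 billion: reserves +$333B, deposits 0.
Discount-window repayment $282 billion: reserves −$282B, deposits 0.
Asset purchase (from non-banks) $102 billion: reserves +$102B, deposits +$102B.
Totals: Δreserves = +$184B, Δdeposits = +$102B.
Δrequired reserves = 3% × +$102B = +$3.06B.
Δexcess reserves = Δreserves − Δrequired = +$184B − (+$3.06B) = +$180.94 billion.

+$180.94 billion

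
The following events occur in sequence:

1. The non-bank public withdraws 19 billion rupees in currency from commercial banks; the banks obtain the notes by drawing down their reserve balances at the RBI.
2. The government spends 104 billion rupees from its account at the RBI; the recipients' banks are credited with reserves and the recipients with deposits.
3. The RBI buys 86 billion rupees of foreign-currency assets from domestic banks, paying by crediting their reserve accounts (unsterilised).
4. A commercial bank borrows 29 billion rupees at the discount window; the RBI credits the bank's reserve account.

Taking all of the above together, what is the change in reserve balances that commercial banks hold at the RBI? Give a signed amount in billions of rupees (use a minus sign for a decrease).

RBI balance sheet:
  Assets:      Loans to banks +29B, Foreign assets +86B
  Liabilities: Bank reserves +200B, Currency in circulation +19B, Government deposits −104B
Commercial banking system:
  Assets:      Reserves at CB +200B, Foreign assets −86B
  Liabilities: Checkable deposits +85B, Borrowings from CB +29B
So the change in reserve balances that commercial banks hold at the RBI is +200 billion.

+200 billion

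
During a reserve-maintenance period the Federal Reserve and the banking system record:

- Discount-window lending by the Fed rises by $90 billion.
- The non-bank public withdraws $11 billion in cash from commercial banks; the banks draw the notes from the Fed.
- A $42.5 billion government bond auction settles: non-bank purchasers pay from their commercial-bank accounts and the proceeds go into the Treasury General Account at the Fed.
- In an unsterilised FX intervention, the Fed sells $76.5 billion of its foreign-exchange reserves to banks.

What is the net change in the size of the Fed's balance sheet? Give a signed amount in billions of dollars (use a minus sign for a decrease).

Fed balance sheet:
  Assets:      Loans to banks +$90B, Foreign assets −$76.5B
  Liabilities: Bank reserves −$40B, Currency in circulation +$11B, Government deposits +$42.5B
Change in total Fed assets = +$13.5 billion.

+$13.5 billion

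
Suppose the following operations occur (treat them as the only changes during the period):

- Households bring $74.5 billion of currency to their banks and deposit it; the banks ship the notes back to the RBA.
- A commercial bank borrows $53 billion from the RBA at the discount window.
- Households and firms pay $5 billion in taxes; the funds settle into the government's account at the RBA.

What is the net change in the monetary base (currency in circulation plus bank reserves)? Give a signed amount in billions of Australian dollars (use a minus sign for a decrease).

+$48 billion

RBA balance sheet:
  Assets:      Loans to banks +$53B
  Liabilities: Bank reserves +$122.5B, Currency in circulation −$74.5B, Government deposits +$5B
Commercial banking system:
  Assets:      Reserves at CB +$122.5B
  Liabilities: Checkable deposits +$69.5B, Borrowings from CB +$53B
Monetary base = currency + reserves: −$74.5B + (+$122.5B) = +$48 billion.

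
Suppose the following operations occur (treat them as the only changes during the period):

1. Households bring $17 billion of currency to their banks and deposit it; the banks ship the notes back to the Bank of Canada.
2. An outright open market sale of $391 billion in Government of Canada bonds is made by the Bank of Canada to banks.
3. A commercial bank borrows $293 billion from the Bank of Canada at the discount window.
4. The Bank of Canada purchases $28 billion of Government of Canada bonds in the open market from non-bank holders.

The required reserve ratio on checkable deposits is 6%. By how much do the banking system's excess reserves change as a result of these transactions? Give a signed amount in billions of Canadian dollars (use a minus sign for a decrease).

Currency deposit $17 billion: reserves +$17B, deposits +$17B.
OMO sale (to banks) $391 billion: reserves −$391B, deposits 0.
Discount-window loan $293 billion: reserves +$293B, deposits 0.
Asset purchase (from non-banks) $28 billion: reserves +$28B, deposits +$28B.
Totals: Δreserves = −$53B, Δdeposits = +$45B.
Δrequired reserves = 6% × +$45B = +$2.7B.
Δexcess reserves = Δreserves − Δrequired = −$53B − (+$2.7B) = -$55.7 billion.

-$55.7 billion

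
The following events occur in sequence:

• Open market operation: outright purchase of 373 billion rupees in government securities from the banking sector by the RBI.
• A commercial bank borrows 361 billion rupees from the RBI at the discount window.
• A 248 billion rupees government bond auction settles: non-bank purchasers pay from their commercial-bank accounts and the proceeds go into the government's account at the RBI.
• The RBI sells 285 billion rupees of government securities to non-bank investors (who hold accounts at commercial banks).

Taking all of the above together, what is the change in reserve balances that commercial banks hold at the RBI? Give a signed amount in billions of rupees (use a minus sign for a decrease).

+201 billion

RBI balance sheet:
  Assets:      Securities +88B, Loans to banks +361B
  Liabilities: Bank reserves +201B, Government deposits +248B
Commercial banking system:
  Assets:      Reserves at CB +201B, Securities −373B
  Liabilities: Checkable deposits −533B, Borrowings from CB +361B
So the change in reserve balances that commercial banks hold at the RBI is +201 billion.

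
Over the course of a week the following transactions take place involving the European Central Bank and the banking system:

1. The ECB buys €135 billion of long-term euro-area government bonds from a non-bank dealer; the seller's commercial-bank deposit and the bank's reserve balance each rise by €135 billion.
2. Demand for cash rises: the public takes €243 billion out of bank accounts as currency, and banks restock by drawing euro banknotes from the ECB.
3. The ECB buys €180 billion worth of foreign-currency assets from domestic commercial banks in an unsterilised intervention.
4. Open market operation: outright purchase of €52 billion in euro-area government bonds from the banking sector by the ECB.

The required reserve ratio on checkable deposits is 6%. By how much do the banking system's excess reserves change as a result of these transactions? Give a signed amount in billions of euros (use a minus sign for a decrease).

+€130.48 billion

Asset purchase (from non-banks) €135 billion: reserves +€135B, deposits +€135B.
Currency withdrawal €243 billion: reserves −€243B, deposits −€243B.
FX purchase €180 billion: reserves +€180B, deposits 0.
OMO purchase (from banks) €52 billion: reserves +€52B, deposits 0.
Totals: Δreserves = +€124B, Δdeposits = −€108B.
Δrequired reserves = 6% × −€108B = −€6.48B.
Δexcess reserves = Δreserves − Δrequired = +€124B − (−€6.48B) = +€130.48 billion.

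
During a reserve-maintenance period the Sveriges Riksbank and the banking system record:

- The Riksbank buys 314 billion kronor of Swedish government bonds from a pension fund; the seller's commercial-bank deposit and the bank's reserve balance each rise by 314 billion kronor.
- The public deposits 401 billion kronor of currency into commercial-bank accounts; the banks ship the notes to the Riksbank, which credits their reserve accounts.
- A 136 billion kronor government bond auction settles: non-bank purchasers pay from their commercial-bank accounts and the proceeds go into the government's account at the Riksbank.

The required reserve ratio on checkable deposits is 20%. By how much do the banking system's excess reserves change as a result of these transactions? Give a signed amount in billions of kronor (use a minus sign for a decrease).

Asset purchase (from non-banks) 314 billion kronor: reserves +314B, deposits +314B.
Currency deposit 401 billion kronor: reserves +401B, deposits +401B.
Government account inflow 136 billion kronor: reserves −136B, deposits −136B.
Totals: Δreserves = +579B, Δdeposits = +579B.
Δrequired reserves = 20% × +579B = +115.8B.
Δexcess reserves = Δreserves − Δrequired = +579B − (+115.8B) = +463.2 billion.

+463.2 billion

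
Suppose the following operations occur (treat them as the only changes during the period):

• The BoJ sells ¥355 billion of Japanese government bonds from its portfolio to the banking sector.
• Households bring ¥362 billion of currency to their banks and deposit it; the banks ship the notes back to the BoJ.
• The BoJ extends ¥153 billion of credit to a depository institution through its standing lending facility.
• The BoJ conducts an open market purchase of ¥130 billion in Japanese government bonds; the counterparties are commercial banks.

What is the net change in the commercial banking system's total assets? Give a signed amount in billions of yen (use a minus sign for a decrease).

OMO sale (to banks) ¥355 billion: just an asset swap on bank balance sheets → 0.
Currency deposit ¥362 billion: bank balance sheets expand → +¥362B.
Discount-window loan ¥153 billion: bank balance sheets expand → +¥153B.
OMO purchase (from banks) ¥130 billion: just an asset swap on bank balance sheets → 0.
Net: 0 + 362 + 153 + 0 = +¥515 billion.

+¥515 billion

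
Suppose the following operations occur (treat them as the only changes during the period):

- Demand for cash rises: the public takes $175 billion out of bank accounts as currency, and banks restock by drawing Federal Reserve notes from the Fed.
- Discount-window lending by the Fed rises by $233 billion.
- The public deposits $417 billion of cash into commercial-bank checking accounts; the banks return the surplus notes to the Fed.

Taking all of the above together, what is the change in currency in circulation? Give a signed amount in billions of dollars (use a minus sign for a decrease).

Currency withdrawal $175 billion: notes leave the central bank → +$175B.
Discount-window loan $233 billion: no currency enters or leaves circulation → 0.
Currency deposit $417 billion: notes return to the central bank → −$417B.
Net: 175 + 0 − 417 = -$242 billion.

-$242 billion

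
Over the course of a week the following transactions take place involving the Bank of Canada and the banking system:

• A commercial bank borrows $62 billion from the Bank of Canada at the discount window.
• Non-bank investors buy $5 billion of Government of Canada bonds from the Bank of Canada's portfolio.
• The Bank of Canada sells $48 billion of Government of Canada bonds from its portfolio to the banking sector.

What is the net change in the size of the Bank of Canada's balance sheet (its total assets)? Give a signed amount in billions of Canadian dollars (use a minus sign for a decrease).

Bank of Canada balance sheet:
  Assets:      Securities −$53B, Loans to banks +$62B
  Liabilities: Bank reserves +$9B
Change in total Bank of Canada assets = +$9 billion.

+$9 billion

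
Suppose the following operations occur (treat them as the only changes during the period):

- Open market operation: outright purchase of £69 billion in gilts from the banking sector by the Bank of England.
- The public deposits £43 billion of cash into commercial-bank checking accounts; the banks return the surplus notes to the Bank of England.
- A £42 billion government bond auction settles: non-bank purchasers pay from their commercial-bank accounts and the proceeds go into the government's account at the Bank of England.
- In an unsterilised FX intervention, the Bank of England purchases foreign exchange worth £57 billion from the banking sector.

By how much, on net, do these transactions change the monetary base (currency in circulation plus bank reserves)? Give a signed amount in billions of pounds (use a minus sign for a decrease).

+£84 billion

OMO purchase (from banks) £69 billion: Bank of England balance sheet expands → +£69B.
Currency deposit £43 billion: just a shift between currency and reserves — both are base money → 0.
Government account inflow £42 billion: reserves shift to a non-base liability → −£42B.
FX purchase £57 billion: Bank of England balance sheet expands → +£57B.
Net: 69 + 0 − 42 + 57 = +£84 billion.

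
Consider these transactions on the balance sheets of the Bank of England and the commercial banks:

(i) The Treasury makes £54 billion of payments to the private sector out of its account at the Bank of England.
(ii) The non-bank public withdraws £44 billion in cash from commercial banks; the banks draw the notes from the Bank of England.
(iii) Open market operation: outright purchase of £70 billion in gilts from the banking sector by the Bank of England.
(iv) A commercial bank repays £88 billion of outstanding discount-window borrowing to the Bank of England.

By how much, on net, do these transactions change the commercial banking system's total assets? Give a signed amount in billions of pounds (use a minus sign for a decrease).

-£78 billion

Government spending £54 billion: bank balance sheets expand → +£54B.
Currency withdrawal £44 billion: bank balance sheets shrink → −£44B.
OMO purchase (from banks) £70 billion: just an asset swap on bank balance sheets → 0.
Discount-window repayment £88 billion: bank balance sheets shrink → −£88B.
Net: 54 − 44 + 0 − 88 = -£78 billion.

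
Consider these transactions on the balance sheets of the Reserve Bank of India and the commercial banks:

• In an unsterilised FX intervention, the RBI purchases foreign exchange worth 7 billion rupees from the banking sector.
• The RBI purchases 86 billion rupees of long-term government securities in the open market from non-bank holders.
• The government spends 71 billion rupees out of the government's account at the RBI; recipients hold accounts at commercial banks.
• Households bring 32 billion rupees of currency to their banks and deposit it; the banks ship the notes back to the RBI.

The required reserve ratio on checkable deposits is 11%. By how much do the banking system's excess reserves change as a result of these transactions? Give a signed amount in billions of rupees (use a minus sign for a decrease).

FX purchase 7 billion rupees: reserves +7B, deposits 0.
Asset purchase (from non-banks) 86 billion rupees: reserves +86B, deposits +86B.
Government spending 71 billion rupees: reserves +71B, deposits +71B.
Currency deposit 32 billion rupees: reserves +32B, deposits +32B.
Totals: Δreserves = +196B, Δdeposits = +189B.
Δrequired reserves = 11% × +189B = +20.79B.
Δexcess reserves = Δreserves − Δrequired = +196B − (+20.79B) = +175.21 billion.

+175.21 billion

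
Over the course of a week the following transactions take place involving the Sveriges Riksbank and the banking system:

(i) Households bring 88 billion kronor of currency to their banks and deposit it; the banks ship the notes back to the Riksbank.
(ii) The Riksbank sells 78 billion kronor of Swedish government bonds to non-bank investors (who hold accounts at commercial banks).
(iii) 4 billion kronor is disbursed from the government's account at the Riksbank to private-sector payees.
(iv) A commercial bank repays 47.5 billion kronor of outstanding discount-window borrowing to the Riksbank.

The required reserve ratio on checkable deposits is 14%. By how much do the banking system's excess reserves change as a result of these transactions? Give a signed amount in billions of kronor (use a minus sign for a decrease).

Currency deposit 88 billion kronor: reserves +88B, deposits +88B.
Asset sale (to non-banks) 78 billion kronor: reserves −78B, deposits −78B.
Government spending 4 billion kronor: reserves +4B, deposits +4B.
Discount-window repayment 47.5 billion kronor: reserves −47.5B, deposits 0.
Totals: Δreserves = −33.5B, Δdeposits = +14B.
Δrequired reserves = 14% × +14B = +1.96B.
Δexcess reserves = Δreserves − Δrequired = −33.5B − (+1.96B) = -35.46 billion.

-35.46 billion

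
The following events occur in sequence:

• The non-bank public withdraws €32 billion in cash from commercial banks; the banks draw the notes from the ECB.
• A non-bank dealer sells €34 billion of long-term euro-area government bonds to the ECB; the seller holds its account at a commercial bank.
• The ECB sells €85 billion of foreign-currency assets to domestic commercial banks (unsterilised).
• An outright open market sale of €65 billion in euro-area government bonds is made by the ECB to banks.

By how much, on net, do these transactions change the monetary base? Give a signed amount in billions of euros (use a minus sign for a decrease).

Currency withdrawal €32 billion: just a shift between currency and reserves — both are base money → 0.
Asset purchase (from non-banks) €34 billion: ECB balance sheet expands → +€34B.
FX sale €85 billion: ECB balance sheet contracts → −€85B.
OMO sale (to banks) €65 billion: ECB balance sheet contracts → −€65B.
Net: 0 + 34 − 85 − 65 = -€116 billion.

-€116 billion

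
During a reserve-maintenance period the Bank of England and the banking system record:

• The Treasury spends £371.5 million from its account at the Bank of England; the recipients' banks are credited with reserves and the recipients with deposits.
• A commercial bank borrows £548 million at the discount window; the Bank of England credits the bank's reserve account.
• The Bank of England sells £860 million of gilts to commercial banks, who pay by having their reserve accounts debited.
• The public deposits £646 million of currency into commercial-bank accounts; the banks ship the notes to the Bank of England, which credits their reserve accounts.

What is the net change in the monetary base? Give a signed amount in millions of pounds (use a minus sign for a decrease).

Bank of England balance sheet:
  Assets:      Securities −£860M, Loans to banks +£548M
  Liabilities: Bank reserves +£705.5M, Currency in circulation −£646M, Government deposits −£371.5M
Monetary base = currency + reserves: −£646M + (+£705.5M) = +£59.5 million.

+£59.5 million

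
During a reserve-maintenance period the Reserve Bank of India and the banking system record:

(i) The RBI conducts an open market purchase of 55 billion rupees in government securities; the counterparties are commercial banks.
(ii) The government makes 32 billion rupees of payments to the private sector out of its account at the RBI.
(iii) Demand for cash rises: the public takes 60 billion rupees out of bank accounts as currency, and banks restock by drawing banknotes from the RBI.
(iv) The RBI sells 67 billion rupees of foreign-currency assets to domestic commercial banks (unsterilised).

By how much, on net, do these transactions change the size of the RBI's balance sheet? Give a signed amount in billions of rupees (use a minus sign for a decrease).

RBI balance sheet:
  Assets:      Securities +55B, Foreign assets −67B
  Liabilities: Bank reserves −40B, Currency in circulation +60B, Government deposits −32B
Change in total RBI assets = -12 billion.

-12 billion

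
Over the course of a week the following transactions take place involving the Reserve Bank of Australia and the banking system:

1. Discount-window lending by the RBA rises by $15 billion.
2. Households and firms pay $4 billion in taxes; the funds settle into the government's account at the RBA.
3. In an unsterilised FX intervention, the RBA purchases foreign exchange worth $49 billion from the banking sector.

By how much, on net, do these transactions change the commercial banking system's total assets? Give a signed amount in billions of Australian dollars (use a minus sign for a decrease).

Discount-window loan $15 billion: bank balance sheets expand → +$15B.
Government account inflow $4 billion: bank balance sheets shrink → −$4B.
FX purchase $49 billion: just an asset swap on bank balance sheets → 0.
Net: 15 − 4 + 0 = +$11 billion.

+$11 billion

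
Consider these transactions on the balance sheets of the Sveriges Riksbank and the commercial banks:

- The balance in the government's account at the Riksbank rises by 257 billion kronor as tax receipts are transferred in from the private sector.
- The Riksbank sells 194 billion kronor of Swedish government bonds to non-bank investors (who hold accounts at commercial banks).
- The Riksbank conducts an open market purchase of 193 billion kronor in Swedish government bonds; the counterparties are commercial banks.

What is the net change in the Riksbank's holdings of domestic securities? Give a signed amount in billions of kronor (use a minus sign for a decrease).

-1 billion

Riksbank balance sheet:
  Assets:      Securities −1B
  Liabilities: Bank reserves −258B, Government deposits +257B
Commercial banking system:
  Assets:      Reserves at CB −258B, Securities −193B
  Liabilities: Checkable deposits −451B
So the change in the Riksbank's holdings of domestic securities is -1 billion.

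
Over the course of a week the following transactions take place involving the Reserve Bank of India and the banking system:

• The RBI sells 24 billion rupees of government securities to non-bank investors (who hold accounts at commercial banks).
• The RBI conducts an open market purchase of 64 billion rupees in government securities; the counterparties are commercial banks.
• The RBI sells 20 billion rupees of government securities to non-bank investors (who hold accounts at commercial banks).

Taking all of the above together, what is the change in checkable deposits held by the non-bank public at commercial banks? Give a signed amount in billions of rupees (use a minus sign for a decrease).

Asset sale (to non-banks) 24 billion rupees: non-bank counterparties' bank balances fall → −24B.
OMO purchase (from banks) 64 billion rupees: the counterparty is a bank, so public deposits are unchanged → 0.
Asset sale (to non-banks) 20 billion rupees: non-bank counterparties' bank balances fall → −20B.
Net: −24 + 0 − 20 = -44 billion.

-44 billion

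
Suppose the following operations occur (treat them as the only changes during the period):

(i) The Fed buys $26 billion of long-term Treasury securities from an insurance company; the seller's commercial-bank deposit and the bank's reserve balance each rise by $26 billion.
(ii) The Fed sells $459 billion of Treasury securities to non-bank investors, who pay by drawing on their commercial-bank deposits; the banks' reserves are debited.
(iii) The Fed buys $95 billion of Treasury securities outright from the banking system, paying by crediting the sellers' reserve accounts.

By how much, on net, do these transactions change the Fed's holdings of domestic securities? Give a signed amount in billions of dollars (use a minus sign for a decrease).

-$338 billion

Asset purchase (from non-banks) $26 billion: securities added to the Fed's portfolio → +$26B.
Asset sale (to non-banks) $459 billion: securities removed from the Fed's portfolio → −$459B.
OMO purchase (from banks) $95 billion: securities added to the Fed's portfolio → +$95B.
Net: 26 − 459 + 95 = -$338 billion.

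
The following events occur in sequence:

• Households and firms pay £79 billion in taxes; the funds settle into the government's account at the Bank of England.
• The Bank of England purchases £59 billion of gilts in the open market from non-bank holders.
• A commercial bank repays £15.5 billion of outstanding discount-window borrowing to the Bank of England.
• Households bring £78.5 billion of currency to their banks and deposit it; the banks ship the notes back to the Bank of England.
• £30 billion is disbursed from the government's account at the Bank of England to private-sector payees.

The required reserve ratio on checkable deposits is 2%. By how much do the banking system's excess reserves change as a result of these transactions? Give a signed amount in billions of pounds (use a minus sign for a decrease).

+£71.23 billion

Government account inflow £79 billion: reserves −£79B, deposits −£79B.
Asset purchase (from non-banks) £59 billion: reserves +£59B, deposits +£59B.
Discount-window repayment £15.5 billion: reserves −£15.5B, deposits 0.
Currency deposit £78.5 billion: reserves +£78.5B, deposits +£78.5B.
Government spending £30 billion: reserves +£30B, deposits +£30B.
Totals: Δreserves = +£73B, Δdeposits = +£88.5B.
Δrequired reserves = 2% × +£88.5B = +£1.77B.
Δexcess reserves = Δreserves − Δrequired = +£73B − (+£1.77B) = +£71.23 billion.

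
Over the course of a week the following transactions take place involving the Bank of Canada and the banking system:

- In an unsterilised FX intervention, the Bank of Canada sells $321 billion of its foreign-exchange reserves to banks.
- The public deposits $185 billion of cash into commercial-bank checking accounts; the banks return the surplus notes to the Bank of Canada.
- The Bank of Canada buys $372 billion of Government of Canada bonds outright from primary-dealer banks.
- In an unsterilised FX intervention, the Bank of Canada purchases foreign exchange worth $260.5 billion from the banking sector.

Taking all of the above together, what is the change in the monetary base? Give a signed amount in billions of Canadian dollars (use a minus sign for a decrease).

+$311.5 billion

Bank of Canada balance sheet:
  Assets:      Securities +$372B, Foreign assets −$60.5B
  Liabilities: Bank reserves +$496.5B, Currency in circulation −$185B
Commercial banking system:
  Assets:      Reserves at CB +$496.5B, Securities −$372B, Foreign assets +$60.5B
  Liabilities: Checkable deposits +$185B
Monetary base = currency + reserves: −$185B + (+$496.5B) = +$311.5 billion.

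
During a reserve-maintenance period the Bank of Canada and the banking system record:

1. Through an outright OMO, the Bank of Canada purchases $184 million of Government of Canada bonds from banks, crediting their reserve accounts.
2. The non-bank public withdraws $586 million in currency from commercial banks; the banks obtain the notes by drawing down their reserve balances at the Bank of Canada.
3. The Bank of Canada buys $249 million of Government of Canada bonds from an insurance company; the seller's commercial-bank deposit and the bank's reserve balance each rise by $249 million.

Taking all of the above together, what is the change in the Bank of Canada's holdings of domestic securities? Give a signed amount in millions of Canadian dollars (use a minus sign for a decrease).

Bank of Canada balance sheet:
  Assets:      Securities +$433M
  Liabilities: Bank reserves −$153M, Currency in circulation +$586M
Commercial banking system:
  Assets:      Reserves at CB −$153M, Securities −$184M
  Liabilities: Checkable deposits −$337M
So the change in the Bank of Canada's holdings of domestic securities is +$433 million.

+$433 million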